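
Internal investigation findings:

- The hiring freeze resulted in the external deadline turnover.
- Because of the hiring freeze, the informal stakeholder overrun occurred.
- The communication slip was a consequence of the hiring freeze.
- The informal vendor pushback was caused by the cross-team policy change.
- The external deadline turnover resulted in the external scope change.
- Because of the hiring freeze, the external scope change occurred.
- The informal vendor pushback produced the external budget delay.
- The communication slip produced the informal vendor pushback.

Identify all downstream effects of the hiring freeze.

the communication slip, the external budget delay, the external deadline turnover, the external scope change, the informal stakeholder overrun, the informal vendor pushback

Direct effects: the communication slip, the informal stakeholder overrun, the external deadline turnover, the external scope change.
2 steps out: the informal vendor pushback.
3 steps out: the external budget delay.
Not reachable from it: the cross-team policy change.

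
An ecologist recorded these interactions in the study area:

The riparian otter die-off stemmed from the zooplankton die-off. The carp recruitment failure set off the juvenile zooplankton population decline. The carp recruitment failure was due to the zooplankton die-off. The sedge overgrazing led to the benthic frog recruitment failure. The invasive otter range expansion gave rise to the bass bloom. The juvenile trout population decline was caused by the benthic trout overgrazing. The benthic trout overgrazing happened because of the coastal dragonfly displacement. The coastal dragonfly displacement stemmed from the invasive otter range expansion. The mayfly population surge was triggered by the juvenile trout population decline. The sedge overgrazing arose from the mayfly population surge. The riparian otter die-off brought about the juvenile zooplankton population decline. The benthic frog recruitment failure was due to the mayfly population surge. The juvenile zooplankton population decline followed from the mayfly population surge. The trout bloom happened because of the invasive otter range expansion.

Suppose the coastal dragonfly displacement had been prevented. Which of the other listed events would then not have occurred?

the benthic frog recruitment failure, the benthic trout overgrazing, the juvenile trout population decline, the mayfly population surge, the sedge overgrazing

Downstream of the coastal dragonfly displacement: the benthic trout overgrazing, the juvenile trout population decline, the mayfly population surge, the juvenile zooplankton population decline, the sedge overgrazing, the benthic frog recruitment failure.
Of those, still caused via another path: the juvenile zooplankton population decline.
The remainder have no surviving cause.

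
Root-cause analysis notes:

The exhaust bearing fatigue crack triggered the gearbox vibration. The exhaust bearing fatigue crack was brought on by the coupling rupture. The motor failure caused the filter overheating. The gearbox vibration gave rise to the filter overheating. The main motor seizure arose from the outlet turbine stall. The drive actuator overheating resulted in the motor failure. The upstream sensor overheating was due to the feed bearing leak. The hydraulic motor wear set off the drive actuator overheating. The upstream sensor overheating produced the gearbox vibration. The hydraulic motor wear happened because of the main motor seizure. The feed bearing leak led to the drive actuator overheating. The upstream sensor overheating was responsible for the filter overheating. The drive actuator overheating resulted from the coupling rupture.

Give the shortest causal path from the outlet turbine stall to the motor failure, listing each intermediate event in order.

the outlet turbine stall → the main motor seizure
the main motor seizure → the hydraulic motor wear
the hydraulic motor wear → the drive actuator overheating
the drive actuator overheating → the motor failure
Length: 4 steps.

the outlet turbine stall → the main motor seizure → the hydraulic motor wear → the drive actuator overheating → the motor failure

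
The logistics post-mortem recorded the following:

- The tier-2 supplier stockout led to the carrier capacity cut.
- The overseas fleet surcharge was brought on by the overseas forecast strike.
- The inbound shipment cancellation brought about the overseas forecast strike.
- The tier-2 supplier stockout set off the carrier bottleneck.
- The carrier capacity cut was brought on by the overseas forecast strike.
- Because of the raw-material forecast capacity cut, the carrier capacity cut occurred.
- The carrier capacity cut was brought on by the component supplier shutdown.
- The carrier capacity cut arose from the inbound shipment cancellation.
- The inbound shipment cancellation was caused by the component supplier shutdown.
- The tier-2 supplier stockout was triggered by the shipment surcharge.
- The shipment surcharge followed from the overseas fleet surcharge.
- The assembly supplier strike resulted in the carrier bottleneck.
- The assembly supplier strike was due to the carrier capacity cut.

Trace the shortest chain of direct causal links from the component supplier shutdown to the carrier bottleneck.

the component supplier shutdown → the carrier capacity cut → the assembly supplier strike → the carrier bottleneck

the component supplier shutdown → the carrier capacity cut
the carrier capacity cut → the assembly supplier strike
the assembly supplier strike → the carrier bottleneck
Length: 3 steps.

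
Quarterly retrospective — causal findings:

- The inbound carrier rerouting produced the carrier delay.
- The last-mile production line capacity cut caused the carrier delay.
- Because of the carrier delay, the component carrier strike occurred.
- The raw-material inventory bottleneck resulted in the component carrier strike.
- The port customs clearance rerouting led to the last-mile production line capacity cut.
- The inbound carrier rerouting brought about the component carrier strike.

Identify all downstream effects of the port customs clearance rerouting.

the carrier delay, the component carrier strike, the last-mile production line capacity cut

Direct effects: the last-mile production line capacity cut.
2 steps out: the carrier delay.
3 steps out: the component carrier strike.
Not reachable from it: the inbound carrier rerouting, the raw-material inventory bottleneck.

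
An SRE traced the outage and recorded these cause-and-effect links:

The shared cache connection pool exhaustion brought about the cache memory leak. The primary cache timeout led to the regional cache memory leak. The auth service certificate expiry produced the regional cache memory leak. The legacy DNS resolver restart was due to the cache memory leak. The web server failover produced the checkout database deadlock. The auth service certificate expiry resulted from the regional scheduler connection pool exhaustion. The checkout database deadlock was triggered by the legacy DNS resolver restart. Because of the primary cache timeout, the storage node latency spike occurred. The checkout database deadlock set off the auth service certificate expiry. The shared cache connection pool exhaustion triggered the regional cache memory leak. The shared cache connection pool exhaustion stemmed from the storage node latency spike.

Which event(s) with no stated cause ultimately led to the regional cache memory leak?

Tracing upstream from the regional cache memory leak: the regional cache memory leak ← the auth service certificate expiry ← the regional scheduler connection pool exhaustion.
A separate upstream branch: the regional cache memory leak ← the auth service certificate expiry ← the checkout database deadlock ← the web server failover.
A separate upstream branch: the regional cache memory leak ← the primary cache timeout.
Each of those chain origins has no stated cause.

the primary cache timeout, the regional scheduler connection pool exhaustion, the web server failover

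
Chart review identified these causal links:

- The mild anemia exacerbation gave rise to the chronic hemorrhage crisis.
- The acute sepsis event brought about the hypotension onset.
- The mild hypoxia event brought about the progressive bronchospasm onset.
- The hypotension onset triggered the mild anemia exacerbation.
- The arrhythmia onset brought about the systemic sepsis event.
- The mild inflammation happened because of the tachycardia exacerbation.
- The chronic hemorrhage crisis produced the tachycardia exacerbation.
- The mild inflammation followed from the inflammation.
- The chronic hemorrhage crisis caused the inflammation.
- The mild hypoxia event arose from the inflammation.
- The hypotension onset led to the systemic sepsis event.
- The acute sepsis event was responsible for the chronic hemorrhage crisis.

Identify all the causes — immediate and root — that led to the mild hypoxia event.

the acute sepsis event, the chronic hemorrhage crisis, the hypotension onset, the inflammation, the mild anemia exacerbation

Immediate cause of the mild hypoxia event: the inflammation.
Further upstream: the acute sepsis event, the hypotension onset, the mild anemia exacerbation, the chronic hemorrhage crisis.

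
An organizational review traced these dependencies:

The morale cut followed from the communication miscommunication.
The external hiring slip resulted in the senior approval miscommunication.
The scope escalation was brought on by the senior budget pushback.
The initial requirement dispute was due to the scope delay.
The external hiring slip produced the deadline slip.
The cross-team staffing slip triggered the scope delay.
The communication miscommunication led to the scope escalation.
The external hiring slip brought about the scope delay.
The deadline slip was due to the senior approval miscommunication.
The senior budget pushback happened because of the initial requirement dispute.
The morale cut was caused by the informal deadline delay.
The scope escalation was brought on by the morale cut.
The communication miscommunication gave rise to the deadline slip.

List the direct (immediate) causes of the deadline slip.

the communication miscommunication, the external hiring slip, the senior approval miscommunication

the communication miscommunication, the external hiring slip, the senior approval miscommunication → the deadline slip with nothing further upstream stated.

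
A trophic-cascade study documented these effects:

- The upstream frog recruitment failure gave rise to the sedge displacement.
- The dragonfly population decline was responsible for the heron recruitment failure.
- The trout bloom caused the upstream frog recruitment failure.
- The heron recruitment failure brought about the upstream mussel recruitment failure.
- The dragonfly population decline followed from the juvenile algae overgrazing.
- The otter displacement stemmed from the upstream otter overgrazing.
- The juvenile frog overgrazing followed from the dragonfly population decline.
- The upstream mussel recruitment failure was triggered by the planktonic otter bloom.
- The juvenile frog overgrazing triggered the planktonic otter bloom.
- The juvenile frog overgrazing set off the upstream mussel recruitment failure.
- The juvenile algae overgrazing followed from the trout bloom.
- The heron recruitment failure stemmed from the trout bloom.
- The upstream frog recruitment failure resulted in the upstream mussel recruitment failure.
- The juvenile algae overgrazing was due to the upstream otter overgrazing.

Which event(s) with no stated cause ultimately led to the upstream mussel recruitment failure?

the trout bloom, the upstream otter overgrazing

Tracing upstream from the upstream mussel recruitment failure: the upstream mussel recruitment failure ← the heron recruitment failure ← the dragonfly population decline ← the juvenile algae overgrazing ← the upstream otter overgrazing.
A separate upstream branch: the upstream mussel recruitment failure ← the upstream frog recruitment failure ← the trout bloom.
Each of those chain origins has no stated cause.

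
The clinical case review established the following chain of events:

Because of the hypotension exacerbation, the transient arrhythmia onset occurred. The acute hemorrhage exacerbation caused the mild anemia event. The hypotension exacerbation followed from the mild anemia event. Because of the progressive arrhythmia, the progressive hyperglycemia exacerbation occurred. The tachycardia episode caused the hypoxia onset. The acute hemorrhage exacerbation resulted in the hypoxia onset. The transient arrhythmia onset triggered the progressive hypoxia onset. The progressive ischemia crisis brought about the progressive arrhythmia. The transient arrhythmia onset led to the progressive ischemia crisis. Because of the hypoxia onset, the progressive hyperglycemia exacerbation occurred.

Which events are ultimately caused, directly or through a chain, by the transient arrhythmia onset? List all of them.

Direct effects: the progressive ischemia crisis, the progressive hypoxia onset.
2 steps out: the progressive arrhythmia.
3 steps out: the progressive hyperglycemia exacerbation.
Not reachable from it: the acute hemorrhage exacerbation, the mild anemia event, the hypotension exacerbation, the tachycardia episode, the hypoxia onset.

the progressive arrhythmia, the progressive hyperglycemia exacerbation, the progressive hypoxia onset, the progressive ischemia crisis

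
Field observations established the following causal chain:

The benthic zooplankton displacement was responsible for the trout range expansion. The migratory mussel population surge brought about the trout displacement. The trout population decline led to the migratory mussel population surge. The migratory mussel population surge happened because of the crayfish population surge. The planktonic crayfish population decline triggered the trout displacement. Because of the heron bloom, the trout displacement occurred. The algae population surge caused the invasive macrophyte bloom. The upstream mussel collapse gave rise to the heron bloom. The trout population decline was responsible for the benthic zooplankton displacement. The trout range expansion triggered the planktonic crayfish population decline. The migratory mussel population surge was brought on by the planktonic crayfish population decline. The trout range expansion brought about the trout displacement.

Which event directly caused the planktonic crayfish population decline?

the trout range expansion

Upstream contributors include the trout population decline, the benthic zooplankton displacement, but only the trout range expansion feeds directly into the planktonic crayfish population decline.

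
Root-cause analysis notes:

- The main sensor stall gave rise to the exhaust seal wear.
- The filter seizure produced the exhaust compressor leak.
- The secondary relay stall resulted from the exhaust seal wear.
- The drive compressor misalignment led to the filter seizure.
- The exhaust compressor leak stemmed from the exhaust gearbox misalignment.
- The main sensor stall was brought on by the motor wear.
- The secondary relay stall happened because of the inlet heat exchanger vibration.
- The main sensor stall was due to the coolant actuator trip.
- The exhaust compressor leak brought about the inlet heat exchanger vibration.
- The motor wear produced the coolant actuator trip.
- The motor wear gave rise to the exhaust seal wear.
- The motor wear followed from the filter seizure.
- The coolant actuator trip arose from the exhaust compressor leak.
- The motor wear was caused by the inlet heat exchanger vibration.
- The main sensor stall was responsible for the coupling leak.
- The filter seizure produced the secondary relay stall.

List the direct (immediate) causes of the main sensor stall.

the coolant actuator trip, the motor wear

Upstream contributors include the drive compressor misalignment, the filter seizure, the exhaust compressor leak, the inlet heat exchanger vibration, the exhaust gearbox misalignment, but only the coolant actuator trip, the motor wear feed directly into the main sensor stall.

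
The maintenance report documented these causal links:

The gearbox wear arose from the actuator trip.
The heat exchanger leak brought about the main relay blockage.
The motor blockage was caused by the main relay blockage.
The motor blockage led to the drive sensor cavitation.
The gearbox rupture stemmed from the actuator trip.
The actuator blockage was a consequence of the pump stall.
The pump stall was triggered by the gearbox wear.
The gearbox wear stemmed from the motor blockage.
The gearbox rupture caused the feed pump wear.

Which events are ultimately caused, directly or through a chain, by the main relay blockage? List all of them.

the actuator blockage, the drive sensor cavitation, the gearbox wear, the motor blockage, the pump stall

Direct effects: the motor blockage.
2 steps out: the drive sensor cavitation, the gearbox wear.
3 steps out: the pump stall.
4 steps out: the actuator blockage.
Not reachable from it: the actuator trip, the gearbox rupture, the heat exchanger leak, the feed pump wear.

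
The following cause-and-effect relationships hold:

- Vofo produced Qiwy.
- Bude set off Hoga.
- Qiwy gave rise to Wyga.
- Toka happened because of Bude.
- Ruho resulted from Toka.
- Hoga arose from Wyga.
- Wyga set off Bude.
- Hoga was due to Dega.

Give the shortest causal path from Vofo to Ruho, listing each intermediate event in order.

Vofo → Qiwy
Qiwy → Wyga
Wyga → Bude
Bude → Toka
Toka → Ruho
Length: 5 steps.

Vofo → Qiwy → Wyga → Bude → Toka → Ruho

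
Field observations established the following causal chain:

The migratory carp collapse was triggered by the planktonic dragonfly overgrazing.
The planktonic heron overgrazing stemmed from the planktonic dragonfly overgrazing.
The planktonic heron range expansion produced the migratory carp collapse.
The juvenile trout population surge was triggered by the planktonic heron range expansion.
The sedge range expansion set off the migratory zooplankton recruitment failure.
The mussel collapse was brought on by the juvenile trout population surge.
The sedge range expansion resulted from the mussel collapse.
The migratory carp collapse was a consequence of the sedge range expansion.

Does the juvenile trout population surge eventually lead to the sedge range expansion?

There is a causal chain: the juvenile trout population surge → the mussel collapse → the sedge range expansion.

Yes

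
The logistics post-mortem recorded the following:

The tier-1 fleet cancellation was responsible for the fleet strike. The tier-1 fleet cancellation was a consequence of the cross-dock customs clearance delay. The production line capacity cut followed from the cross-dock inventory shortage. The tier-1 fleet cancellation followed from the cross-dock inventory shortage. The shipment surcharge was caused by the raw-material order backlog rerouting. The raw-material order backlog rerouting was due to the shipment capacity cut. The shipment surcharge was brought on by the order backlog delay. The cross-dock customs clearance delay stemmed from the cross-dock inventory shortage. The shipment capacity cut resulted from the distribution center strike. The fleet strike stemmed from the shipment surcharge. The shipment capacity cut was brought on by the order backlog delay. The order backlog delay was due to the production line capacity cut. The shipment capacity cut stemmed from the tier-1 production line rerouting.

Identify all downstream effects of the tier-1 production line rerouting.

the fleet strike, the raw-material order backlog rerouting, the shipment capacity cut, the shipment surcharge

Direct effects: the shipment capacity cut.
2 steps out: the raw-material order backlog rerouting.
3 steps out: the shipment surcharge.
4 steps out: the fleet strike.
Not reachable from it: the cross-dock inventory shortage, the production line capacity cut, the order backlog delay, the distribution center strike, the cross-dock customs clearance delay, the tier-1 fleet cancellation.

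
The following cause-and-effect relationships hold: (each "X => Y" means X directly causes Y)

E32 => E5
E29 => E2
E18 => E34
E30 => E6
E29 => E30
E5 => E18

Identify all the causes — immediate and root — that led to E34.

E18, E32, E5

Immediate cause of E34: E18.
Further upstream: E32, E5.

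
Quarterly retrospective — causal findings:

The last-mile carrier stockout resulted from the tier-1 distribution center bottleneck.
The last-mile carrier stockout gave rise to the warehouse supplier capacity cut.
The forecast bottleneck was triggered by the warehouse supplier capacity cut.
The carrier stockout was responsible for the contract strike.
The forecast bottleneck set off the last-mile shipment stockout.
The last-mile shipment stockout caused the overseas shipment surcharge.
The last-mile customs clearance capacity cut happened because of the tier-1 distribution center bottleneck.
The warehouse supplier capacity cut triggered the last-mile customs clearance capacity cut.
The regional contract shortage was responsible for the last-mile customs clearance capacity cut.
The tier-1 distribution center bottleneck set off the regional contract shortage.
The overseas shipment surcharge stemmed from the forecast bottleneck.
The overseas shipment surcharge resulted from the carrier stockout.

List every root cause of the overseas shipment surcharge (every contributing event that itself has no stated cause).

Tracing upstream from the overseas shipment surcharge: the overseas shipment surcharge ← the carrier stockout.
A separate upstream branch: the overseas shipment surcharge ← the forecast bottleneck ← the warehouse supplier capacity cut ← the last-mile carrier stockout ← the tier-1 distribution center bottleneck.
Each of those chain origins has no stated cause.

the carrier stockout, the tier-1 distribution center bottleneck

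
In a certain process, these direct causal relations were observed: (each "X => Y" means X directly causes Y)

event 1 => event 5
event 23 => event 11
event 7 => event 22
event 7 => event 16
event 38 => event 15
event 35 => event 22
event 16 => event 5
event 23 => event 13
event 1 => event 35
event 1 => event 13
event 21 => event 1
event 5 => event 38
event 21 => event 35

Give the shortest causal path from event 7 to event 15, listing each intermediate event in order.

event 7 → event 16
event 16 → event 5
event 5 → event 38
event 38 → event 15
Length: 4 steps.

event 7 → event 16 → event 5 → event 38 → event 15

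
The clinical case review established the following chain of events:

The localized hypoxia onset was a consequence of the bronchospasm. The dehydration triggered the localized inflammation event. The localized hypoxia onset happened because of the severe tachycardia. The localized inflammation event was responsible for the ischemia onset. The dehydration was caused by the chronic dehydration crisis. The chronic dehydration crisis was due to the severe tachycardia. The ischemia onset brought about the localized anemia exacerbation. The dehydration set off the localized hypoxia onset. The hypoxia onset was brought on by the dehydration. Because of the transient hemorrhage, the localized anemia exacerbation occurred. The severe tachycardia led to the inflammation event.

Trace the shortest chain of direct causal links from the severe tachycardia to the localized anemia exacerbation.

the severe tachycardia → the chronic dehydration crisis
the chronic dehydration crisis → the dehydration
the dehydration → the localized inflammation event
the localized inflammation event → the ischemia onset
the ischemia onset → the localized anemia exacerbation
Length: 5 steps.

the severe tachycardia → the chronic dehydration crisis → the dehydration → the localized inflammation event → the ischemia onset → the localized anemia exacerbation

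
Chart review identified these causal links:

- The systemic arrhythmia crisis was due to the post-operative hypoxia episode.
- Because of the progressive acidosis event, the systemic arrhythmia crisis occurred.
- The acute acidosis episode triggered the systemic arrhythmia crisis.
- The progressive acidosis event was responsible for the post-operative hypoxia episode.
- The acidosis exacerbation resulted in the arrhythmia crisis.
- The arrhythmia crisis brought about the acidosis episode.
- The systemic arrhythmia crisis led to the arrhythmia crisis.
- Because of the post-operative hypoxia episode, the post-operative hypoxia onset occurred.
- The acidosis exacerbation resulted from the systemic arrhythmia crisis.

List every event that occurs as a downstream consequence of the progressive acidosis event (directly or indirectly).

the acidosis episode, the acidosis exacerbation, the arrhythmia crisis, the post-operative hypoxia episode, the post-operative hypoxia onset, the systemic arrhythmia crisis

Direct effects: the post-operative hypoxia episode, the systemic arrhythmia crisis.
2 steps out: the post-operative hypoxia onset, the acidosis exacerbation, the arrhythmia crisis.
3 steps out: the acidosis episode.
Not reachable from it: the acute acidosis episode.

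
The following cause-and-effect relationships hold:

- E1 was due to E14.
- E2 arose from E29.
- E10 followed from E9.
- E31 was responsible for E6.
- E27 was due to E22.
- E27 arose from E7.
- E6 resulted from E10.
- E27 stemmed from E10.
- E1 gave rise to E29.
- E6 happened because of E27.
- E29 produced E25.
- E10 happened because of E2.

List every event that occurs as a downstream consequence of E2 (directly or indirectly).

E10, E27, E6

Direct effects: E10.
2 steps out: E27, E6.
Not reachable from it: E14, E1, E22, E9, E7, E29, E25, E31.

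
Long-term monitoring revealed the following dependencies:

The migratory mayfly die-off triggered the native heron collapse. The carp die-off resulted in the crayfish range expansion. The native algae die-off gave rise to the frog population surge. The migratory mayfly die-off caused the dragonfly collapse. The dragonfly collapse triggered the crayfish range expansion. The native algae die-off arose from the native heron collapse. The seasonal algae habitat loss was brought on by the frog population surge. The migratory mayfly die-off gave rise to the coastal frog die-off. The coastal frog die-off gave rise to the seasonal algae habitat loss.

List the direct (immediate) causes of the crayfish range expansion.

Upstream contributors include the migratory mayfly die-off, but only the carp die-off, the dragonfly collapse feed directly into the crayfish range expansion.

the carp die-off, the dragonfly collapse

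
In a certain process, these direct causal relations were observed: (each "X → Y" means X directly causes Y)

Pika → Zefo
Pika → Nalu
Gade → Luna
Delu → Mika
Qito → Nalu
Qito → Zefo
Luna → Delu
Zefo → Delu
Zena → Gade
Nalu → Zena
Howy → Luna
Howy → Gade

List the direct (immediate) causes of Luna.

Gade, Howy

Upstream contributors include Pika, Qito, Nalu, Zena, but only Gade, Howy feed directly into Luna.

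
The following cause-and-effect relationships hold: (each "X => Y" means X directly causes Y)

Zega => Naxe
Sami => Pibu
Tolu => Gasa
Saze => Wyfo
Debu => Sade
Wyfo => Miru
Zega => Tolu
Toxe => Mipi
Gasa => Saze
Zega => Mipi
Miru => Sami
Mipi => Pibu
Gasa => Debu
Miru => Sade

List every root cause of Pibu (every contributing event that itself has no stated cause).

Toxe, Zega

Tracing upstream from Pibu: Pibu ← Mipi ← Zega.
A separate upstream branch: Pibu ← Mipi ← Toxe.
Each of those chain origins has no stated cause.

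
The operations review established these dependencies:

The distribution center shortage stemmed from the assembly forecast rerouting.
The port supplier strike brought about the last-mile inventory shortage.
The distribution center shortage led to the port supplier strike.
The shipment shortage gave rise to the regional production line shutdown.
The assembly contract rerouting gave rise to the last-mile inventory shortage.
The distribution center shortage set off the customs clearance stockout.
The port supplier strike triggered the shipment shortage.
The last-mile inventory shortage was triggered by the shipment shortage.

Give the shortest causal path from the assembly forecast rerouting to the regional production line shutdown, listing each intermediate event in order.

the assembly forecast rerouting → the distribution center shortage → the port supplier strike → the shipment shortage → the regional production line shutdown

the assembly forecast rerouting → the distribution center shortage
the distribution center shortage → the port supplier strike
the port supplier strike → the shipment shortage
the shipment shortage → the regional production line shutdown
Length: 4 steps.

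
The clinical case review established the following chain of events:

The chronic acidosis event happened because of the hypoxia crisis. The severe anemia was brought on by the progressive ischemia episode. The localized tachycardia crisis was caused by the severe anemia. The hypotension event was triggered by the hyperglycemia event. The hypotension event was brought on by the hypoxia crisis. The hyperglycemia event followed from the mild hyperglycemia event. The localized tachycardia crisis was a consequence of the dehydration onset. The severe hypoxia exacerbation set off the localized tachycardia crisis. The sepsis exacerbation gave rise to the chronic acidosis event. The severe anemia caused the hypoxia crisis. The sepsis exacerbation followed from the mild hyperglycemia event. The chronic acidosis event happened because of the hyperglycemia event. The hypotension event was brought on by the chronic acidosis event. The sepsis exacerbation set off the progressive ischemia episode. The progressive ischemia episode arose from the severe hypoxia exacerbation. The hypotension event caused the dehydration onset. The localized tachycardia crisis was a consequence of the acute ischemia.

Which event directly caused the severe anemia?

the progressive ischemia episode

Upstream contributors include the mild hyperglycemia event, the severe hypoxia exacerbation, the sepsis exacerbation, but only the progressive ischemia episode feeds directly into the severe anemia.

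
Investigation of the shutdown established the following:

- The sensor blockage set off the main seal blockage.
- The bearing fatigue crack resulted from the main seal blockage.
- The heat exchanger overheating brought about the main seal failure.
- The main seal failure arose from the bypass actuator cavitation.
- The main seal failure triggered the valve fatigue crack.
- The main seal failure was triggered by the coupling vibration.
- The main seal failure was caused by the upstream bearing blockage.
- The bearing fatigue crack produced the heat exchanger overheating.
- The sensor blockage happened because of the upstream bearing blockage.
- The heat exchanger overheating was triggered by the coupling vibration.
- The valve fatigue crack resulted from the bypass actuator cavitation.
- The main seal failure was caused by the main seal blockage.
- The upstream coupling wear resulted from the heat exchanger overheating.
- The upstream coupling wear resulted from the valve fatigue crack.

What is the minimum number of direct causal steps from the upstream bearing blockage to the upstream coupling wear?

3

Shortest chain: the upstream bearing blockage → the main seal failure → the valve fatigue crack → the upstream coupling wear.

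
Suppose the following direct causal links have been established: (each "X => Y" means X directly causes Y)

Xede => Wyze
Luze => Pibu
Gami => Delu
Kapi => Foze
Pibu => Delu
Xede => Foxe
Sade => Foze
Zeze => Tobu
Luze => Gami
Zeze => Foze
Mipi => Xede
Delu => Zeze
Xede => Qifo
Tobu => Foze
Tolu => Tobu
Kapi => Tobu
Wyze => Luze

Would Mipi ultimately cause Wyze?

There is a causal chain: Mipi → Xede → Wyze.

Yes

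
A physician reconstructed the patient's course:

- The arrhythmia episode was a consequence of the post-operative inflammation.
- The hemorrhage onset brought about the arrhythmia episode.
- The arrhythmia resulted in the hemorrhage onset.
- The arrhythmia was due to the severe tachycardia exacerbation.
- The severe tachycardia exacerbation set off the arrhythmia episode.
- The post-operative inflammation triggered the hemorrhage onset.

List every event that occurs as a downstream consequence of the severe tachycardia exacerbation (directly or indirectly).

the arrhythmia, the arrhythmia episode, the hemorrhage onset

Direct effects: the arrhythmia, the arrhythmia episode.
2 steps out: the hemorrhage onset.
Not reachable from it: the post-operative inflammation.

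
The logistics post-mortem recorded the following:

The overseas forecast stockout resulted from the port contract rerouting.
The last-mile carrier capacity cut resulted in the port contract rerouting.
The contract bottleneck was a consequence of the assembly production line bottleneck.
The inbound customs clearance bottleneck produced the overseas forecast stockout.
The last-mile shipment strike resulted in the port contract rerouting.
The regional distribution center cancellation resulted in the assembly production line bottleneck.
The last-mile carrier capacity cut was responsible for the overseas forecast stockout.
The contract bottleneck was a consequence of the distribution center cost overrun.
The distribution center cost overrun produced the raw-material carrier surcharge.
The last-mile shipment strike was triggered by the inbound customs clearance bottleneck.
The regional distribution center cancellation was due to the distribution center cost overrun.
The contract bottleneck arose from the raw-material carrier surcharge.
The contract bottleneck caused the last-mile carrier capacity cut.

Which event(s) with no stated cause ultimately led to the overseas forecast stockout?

Tracing upstream from the overseas forecast stockout: the overseas forecast stockout ← the last-mile carrier capacity cut ← the contract bottleneck ← the distribution center cost overrun.
A separate upstream branch: the overseas forecast stockout ← the inbound customs clearance bottleneck.
Each of those chain origins has no stated cause.

the distribution center cost overrun, the inbound customs clearance bottleneck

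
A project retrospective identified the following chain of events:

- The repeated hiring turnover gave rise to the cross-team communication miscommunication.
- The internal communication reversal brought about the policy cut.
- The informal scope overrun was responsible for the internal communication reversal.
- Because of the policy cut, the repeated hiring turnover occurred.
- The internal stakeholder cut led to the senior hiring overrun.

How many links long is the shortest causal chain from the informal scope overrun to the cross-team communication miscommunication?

Shortest chain: the informal scope overrun → the internal communication reversal → the policy cut → the repeated hiring turnover → the cross-team communication miscommunication.

4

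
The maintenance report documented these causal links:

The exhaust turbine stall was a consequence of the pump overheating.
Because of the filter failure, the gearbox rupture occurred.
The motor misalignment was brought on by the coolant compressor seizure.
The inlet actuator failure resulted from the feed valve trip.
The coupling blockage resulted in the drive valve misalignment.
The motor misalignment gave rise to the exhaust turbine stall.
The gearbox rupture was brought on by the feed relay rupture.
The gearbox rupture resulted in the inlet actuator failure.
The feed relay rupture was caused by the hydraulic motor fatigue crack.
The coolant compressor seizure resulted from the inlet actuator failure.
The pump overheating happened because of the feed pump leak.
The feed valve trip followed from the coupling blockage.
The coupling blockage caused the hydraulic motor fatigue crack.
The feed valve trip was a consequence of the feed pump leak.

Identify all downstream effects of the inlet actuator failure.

the coolant compressor seizure, the exhaust turbine stall, the motor misalignment

Direct effects: the coolant compressor seizure.
2 steps out: the motor misalignment.
3 steps out: the exhaust turbine stall.
Not reachable from it: the feed pump leak, the coupling blockage, the filter failure, the hydraulic motor fatigue crack, the feed relay rupture, the gearbox rupture, the feed valve trip, the pump overheating, the drive valve misalignment.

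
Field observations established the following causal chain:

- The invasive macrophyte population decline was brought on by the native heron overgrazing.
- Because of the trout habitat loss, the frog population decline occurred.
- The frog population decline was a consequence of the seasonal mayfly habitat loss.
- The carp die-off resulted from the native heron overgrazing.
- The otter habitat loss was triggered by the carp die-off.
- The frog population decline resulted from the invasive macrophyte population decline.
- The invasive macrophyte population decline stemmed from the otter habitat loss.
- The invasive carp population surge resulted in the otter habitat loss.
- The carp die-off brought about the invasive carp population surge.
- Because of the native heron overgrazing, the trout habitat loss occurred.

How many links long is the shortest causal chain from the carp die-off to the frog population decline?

Shortest chain: the carp die-off → the otter habitat loss → the invasive macrophyte population decline → the frog population decline.

3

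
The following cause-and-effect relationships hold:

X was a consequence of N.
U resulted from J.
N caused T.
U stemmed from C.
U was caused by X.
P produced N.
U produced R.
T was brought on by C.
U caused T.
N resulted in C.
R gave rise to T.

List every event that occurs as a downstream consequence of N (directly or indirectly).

C, R, T, U, X

Direct effects: C, X, T.
2 steps out: U.
3 steps out: R.
Not reachable from it: P, J.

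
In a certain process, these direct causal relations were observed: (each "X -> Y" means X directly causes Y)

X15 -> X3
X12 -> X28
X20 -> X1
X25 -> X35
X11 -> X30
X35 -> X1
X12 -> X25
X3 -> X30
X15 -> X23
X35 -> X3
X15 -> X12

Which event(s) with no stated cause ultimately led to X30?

X11, X15

Tracing upstream from X30: X30 ← X3 ← X15.
A separate upstream branch: X30 ← X11.
Each of those chain origins has no stated cause.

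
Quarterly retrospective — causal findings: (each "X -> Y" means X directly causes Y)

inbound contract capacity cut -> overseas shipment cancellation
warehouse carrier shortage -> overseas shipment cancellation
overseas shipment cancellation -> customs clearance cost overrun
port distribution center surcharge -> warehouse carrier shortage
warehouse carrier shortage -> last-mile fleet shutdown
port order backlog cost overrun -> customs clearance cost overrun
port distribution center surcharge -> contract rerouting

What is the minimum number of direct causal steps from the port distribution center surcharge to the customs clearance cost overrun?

3

Shortest chain: the port distribution center surcharge → the warehouse carrier shortage → the overseas shipment cancellation → the customs clearance cost overrun.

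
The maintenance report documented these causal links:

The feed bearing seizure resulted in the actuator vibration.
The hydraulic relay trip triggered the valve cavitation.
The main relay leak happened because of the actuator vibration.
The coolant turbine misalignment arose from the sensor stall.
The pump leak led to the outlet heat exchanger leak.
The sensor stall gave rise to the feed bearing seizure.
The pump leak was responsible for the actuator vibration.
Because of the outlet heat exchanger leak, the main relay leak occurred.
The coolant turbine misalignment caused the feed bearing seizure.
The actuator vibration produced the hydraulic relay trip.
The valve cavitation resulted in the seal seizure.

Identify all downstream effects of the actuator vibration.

Direct effects: the hydraulic relay trip, the main relay leak.
2 steps out: the valve cavitation.
3 steps out: the seal seizure.
Not reachable from it: the pump leak, the sensor stall, the coolant turbine misalignment, the feed bearing seizure, the outlet heat exchanger leak.

the hydraulic relay trip, the main relay leak, the seal seizure, the valve cavitation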